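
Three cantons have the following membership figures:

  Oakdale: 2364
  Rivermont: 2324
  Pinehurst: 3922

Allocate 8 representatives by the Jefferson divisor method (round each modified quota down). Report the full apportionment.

Standard divisor 8610/8 ≈ 1076.25; standard quotas: Oakdale 2.197, Rivermont 2.159, Pinehurst 3.644.
Rounding down gives 2, 2, 3 = 7 seats, so the divisor must be adjusted.
With modified divisor 900: modified quotas Oakdale 2.627, Rivermont 2.582, Pinehurst 4.358.
Rounding down: Oakdale 2, Rivermont 2, Pinehurst 4 (total 8).

Oakdale 2, Rivermont 2, Pinehurst 4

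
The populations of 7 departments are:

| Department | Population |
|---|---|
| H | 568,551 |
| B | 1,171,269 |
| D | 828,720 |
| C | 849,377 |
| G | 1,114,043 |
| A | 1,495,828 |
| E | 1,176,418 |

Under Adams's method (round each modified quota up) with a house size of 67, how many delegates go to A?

14

Standard divisor 7204206/67 ≈ 107525.463; standard quotas: H 5.288, B 10.893, D 7.707, C 7.899, G 10.361, A 13.911, E 10.941.
Rounding up gives 6, 11, 8, 8, 11, 14, 11 = 69 seats, so the divisor must be adjusted.
With modified divisor 114400: modified quotas H 4.970, B 10.238, D 7.244, C 7.425, G 9.738, A 13.075, E 10.283.
Rounding up: H 5, B 11, D 8, C 8, G 10, A 14, E 11 (total 67).
A receives 14.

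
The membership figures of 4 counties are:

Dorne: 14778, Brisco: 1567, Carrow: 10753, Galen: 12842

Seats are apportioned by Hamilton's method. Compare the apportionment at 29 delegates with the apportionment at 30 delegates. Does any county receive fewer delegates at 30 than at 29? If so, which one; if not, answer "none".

none

At 29 seats: Dorne 11, Brisco 1, Carrow 8, Galen 9.
At 30 seats: Dorne 11, Brisco 1, Carrow 8, Galen 10.
No county's allocation decreased.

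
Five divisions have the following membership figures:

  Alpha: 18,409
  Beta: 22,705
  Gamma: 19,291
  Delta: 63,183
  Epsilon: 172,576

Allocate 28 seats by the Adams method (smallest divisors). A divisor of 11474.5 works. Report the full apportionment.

With modified divisor 11474.5: modified quotas Alpha 1.604, Beta 1.979, Gamma 1.681, Delta 5.506, Epsilon 15.040.
Rounding up: Alpha 2, Beta 2, Gamma 2, Delta 6, Epsilon 16 (total 28).

Alpha 2, Beta 2, Gamma 2, Delta 6, Epsilon 16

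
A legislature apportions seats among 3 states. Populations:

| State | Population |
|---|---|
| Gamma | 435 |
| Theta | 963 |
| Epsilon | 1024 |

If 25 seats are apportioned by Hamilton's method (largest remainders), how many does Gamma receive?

4

Standard divisor: 2422 ÷ 25 ≈ 96.88.
Standard quotas: Gamma 4.490, Theta 9.940, Epsilon 10.570.
Lower quotas: Gamma 4, Theta 9, Epsilon 10 (sum 23, leaving 2 seats).
Remainders in descending order: Theta 0.940, Epsilon 0.570, Gamma 0.490.
Largest remainders: Theta, Epsilon receive the extra seats.
Gamma receives 4.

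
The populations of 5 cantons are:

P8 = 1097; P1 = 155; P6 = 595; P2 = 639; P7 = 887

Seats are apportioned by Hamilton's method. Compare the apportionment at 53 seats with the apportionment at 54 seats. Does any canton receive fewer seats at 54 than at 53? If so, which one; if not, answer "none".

At 53 seats: P8 17, P1 3, P6 9, P2 10, P7 14.
At 54 seats: P8 18, P1 2, P6 10, P2 10, P7 14.
P1 drops from 3 to 2.

P1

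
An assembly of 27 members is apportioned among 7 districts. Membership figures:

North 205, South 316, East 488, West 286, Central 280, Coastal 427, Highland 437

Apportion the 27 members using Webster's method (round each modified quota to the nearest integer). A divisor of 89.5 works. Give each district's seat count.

North 2; South 4; East 5; West 3; Central 3; Coastal 5; Highland 5

With modified divisor 89.5: modified quotas North 2.291, South 3.531, East 5.453, West 3.196, Central 3.128, Coastal 4.771, Highland 4.883.
Rounding to the nearest integer: North 2, South 4, East 5, West 3, Central 3, Coastal 5, Highland 5 (total 27).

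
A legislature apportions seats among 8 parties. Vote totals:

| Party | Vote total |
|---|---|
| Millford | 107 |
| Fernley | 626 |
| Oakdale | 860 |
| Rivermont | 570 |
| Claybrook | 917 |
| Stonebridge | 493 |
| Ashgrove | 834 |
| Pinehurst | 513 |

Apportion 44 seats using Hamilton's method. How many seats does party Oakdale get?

Standard divisor: 4920 ÷ 44 ≈ 111.818.
Standard quotas: Millford 0.957, Fernley 5.598, Oakdale 7.691, Rivermont 5.098, Claybrook 8.201, Stonebridge 4.409, Ashgrove 7.459, Pinehurst 4.588.
Lower quotas: Millford 0, Fernley 5, Oakdale 7, Rivermont 5, Claybrook 8, Stonebridge 4, Ashgrove 7, Pinehurst 4 (sum 40, leaving 4 seats).
Remainders in descending order: Millford 0.957, Oakdale 0.691, Fernley 0.598, Pinehurst 0.588, Ashgrove 0.459, Stonebridge 0.409, Claybrook 0.201, Rivermont 0.098.
Largest remainders: Millford, Oakdale, Fernley, Pinehurst receive the extra seats.
Oakdale receives 8.

8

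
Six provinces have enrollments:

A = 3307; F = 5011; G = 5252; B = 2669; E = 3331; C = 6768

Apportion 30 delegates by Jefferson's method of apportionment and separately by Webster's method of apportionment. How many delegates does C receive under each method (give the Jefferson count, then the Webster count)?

Jefferson: A 3, F 6, G 6, B 3, E 4, C 8.
Webster: A 4, F 6, G 6, B 3, E 4, C 7.
C gets 8 under Jefferson and 7 under Webster.

8 and 7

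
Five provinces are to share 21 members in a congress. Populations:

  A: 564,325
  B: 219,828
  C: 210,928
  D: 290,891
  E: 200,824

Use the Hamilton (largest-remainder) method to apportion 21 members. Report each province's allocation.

The standard divisor is 1486796/21 ≈ 70799.81.
Standard quotas: A 7.9707, B 3.1049, C 2.9792, D 4.1086, E 2.8365.
Lower quotas: A 7, B 3, C 2, D 4, E 2 (sum 18, leaving 3 seats).
Remainders in descending order: C 0.9792, A 0.9707, E 0.8365, D 0.1086, B 0.1049.
Largest remainders: C, A, E receive the extra seats.

A 8, B 3, C 3, D 4, E 3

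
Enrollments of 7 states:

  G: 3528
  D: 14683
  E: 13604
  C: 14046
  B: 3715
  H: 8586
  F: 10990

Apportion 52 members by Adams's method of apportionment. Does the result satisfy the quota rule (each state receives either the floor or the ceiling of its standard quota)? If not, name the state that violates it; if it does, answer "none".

Standard quotas: G 2.653, D 11.041, E 10.230, C 10.562, B 2.794, H 6.456, F 8.264.
Adams allocation: G 3, D 11, E 10, C 10, B 3, H 7, F 8.
Every allocation lies between the lower and upper quota.

none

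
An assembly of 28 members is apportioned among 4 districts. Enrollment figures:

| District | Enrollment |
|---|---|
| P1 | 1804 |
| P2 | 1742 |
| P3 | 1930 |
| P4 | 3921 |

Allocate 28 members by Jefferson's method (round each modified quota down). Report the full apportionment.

Standard divisor 9397/28 ≈ 335.607; standard quotas: P1 5.375, P2 5.191, P3 5.751, P4 11.683.
Rounding down gives 5, 5, 5, 11 = 26 seats, so the divisor must be adjusted.
With modified divisor 310: modified quotas P1 5.819, P2 5.619, P3 6.226, P4 12.648.
Rounding down: P1 5, P2 5, P3 6, P4 12 (total 28).

P1: 5; P2: 5; P3: 6; P4: 12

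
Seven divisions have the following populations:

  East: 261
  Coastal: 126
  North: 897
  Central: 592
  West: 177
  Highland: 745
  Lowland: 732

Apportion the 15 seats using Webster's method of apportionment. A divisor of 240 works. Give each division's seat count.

With modified divisor 240: modified quotas East 1.087, Coastal 0.525, North 3.737, Central 2.467, West 0.738, Highland 3.104, Lowland 3.050.
Rounding to the nearest integer: East 1, Coastal 1, North 4, Central 2, West 1, Highland 3, Lowland 3 (total 15).

East 1, Coastal 1, North 4, Central 2, West 1, Highland 3, Lowland 3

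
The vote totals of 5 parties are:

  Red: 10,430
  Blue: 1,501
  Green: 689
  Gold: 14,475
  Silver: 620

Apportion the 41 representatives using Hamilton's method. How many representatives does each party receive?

Standard divisor: 27715 ÷ 41 ≈ 675.976.
Standard quotas: Red 15.4296, Blue 2.2205, Green 1.0193, Gold 21.4135, Silver 0.9172.
Lower quotas: Red 15, Blue 2, Green 1, Gold 21, Silver 0 (sum 39, leaving 2 seats).
Remainders in descending order: Silver 0.9172, Red 0.4296, Gold 0.4135, Blue 0.2205, Green 0.0193.
The surplus seats go to Silver, Red.

Red 16, Blue 2, Green 1, Gold 21, Silver 1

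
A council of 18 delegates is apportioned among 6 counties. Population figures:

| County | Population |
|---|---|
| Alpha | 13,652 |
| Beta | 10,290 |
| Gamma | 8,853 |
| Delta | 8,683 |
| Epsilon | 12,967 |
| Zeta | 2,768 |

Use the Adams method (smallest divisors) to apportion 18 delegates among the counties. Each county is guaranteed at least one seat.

Standard divisor 57213/18 ≈ 3178.5; standard quotas: Alpha 4.295, Beta 3.237, Gamma 2.785, Delta 2.732, Epsilon 4.080, Zeta 0.871.
Rounding up gives 5, 4, 3, 3, 5, 1 = 21 seats, so the divisor must be adjusted.
With modified divisor 3900: modified quotas Alpha 3.501, Beta 2.638, Gamma 2.270, Delta 2.226, Epsilon 3.325, Zeta 0.710.
Rounding up: Alpha 4, Beta 3, Gamma 3, Delta 3, Epsilon 4, Zeta 1 (total 18).

Alpha 4, Beta 3, Gamma 3, Delta 3, Epsilon 4, Zeta 1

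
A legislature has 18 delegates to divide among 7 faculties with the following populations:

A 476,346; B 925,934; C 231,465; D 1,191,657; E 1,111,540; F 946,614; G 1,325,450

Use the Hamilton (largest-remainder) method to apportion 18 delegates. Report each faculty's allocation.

The standard divisor is 6209006/18 ≈ 344944.778.
Standard quotas: A 1.3809, B 2.6843, C 0.6710, D 3.4546, E 3.2224, F 2.7442, G 3.8425.
Lower quotas: A 1, B 2, C 0, D 3, E 3, F 2, G 3 (sum 14, leaving 4 seats).
Remainders in descending order: G 0.8425, F 0.7442, B 0.6843, C 0.6710, D 0.4546, A 0.3809, E 0.2224.
The surplus seats go to G, F, B, C.

A 1; B 3; C 1; D 3; E 3; F 3; G 4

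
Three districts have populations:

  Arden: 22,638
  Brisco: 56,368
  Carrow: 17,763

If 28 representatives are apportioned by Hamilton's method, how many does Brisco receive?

16

Standard divisor: 96769 ÷ 28 ≈ 3456.036.
Standard quotas: Arden 6.5503, Brisco 16.3100, Carrow 5.1397.
Lower quotas: Arden 6, Brisco 16, Carrow 5 (sum 27, leaving 1 seat).
Remainders in descending order: Arden 0.5503, Brisco 0.3100, Carrow 0.1397.
Largest remainder: Arden receives the extra seat.
Brisco receives 16.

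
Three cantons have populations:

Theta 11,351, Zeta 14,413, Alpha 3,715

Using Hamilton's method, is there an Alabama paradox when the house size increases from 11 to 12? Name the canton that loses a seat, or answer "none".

Alpha

At 11 seats: Theta 4, Zeta 5, Alpha 2.
At 12 seats: Theta 5, Zeta 6, Alpha 1.
Alpha drops from 2 to 1.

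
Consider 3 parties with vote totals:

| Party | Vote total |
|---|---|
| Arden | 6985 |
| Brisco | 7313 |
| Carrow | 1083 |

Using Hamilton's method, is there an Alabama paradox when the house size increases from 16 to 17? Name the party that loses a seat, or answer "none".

none

At 16 seats: Arden 7, Brisco 8, Carrow 1.
At 17 seats: Arden 8, Brisco 8, Carrow 1.
No party's allocation decreased.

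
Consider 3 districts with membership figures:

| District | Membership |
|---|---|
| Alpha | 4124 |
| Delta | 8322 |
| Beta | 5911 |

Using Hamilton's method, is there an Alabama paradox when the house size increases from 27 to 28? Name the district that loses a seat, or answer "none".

none

At 27 seats: Alpha 6, Delta 12, Beta 9.
At 28 seats: Alpha 6, Delta 13, Beta 9.
No district's allocation decreased.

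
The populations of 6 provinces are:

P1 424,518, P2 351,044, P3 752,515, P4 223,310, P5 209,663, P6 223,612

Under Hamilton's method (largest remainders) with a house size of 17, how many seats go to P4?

The standard divisor is 2184662/17 ≈ 128509.529.
Standard quotas: P1 3.3034, P2 2.7317, P3 5.8557, P4 1.7377, P5 1.6315, P6 1.7400.
Lower quotas: P1 3, P2 2, P3 5, P4 1, P5 1, P6 1 (sum 13, leaving 4 seats).
Remainders in descending order: P3 0.8557, P6 0.7400, P4 0.7377, P2 0.7317, P5 0.6315, P1 0.3034.
Largest remainders: P3, P6, P4, P2 receive the extra seats.
P4 receives 2.

2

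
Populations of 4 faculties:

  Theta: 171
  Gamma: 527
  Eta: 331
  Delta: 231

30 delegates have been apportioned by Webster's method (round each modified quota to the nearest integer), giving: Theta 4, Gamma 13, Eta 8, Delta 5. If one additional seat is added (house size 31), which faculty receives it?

Delta

Priority for the next seat is population ÷ (current seats + 0.5).
Priorities: Theta 38.000, Gamma 39.037, Eta 38.941, Delta 42.000.
Highest priority: Delta.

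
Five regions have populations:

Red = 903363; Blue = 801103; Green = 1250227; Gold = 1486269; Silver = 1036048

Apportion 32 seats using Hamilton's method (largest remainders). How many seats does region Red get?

5

Total 5477010; standard divisor 5477010/32 ≈ 171156.562.
Standard quotas: Red 5.2780, Blue 4.6805, Green 7.3046, Gold 8.6837, Silver 6.0532.
Lower quotas: Red 5, Blue 4, Green 7, Gold 8, Silver 6 (sum 30, leaving 2 seats).
Remainders in descending order: Gold 0.6837, Blue 0.6805, Green 0.3046, Red 0.2780, Silver 0.0532.
The surplus seats go to Gold, Blue.
Red receives 5.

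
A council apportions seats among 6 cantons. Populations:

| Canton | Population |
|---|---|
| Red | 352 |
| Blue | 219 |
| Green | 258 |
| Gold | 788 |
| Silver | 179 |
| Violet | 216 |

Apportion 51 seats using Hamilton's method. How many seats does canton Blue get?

The standard divisor is 2012/51 ≈ 39.451.
Standard quotas: Red 8.922, Blue 5.551, Green 6.540, Gold 19.974, Silver 4.537, Violet 5.475.
Lower quotas: Red 8, Blue 5, Green 6, Gold 19, Silver 4, Violet 5 (sum 47, leaving 4 seats).
Remainders in descending order: Gold 0.974, Red 0.922, Blue 0.551, Green 0.540, Silver 0.537, Violet 0.475.
The surplus seats go to Gold, Red, Blue, Green.
Blue receives 6.

6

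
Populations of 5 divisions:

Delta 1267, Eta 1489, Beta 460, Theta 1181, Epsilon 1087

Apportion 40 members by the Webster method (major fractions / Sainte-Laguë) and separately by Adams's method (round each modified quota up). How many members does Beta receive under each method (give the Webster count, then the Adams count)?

3 and 4

Webster: Delta 9, Eta 11, Beta 3, Theta 9, Epsilon 8.
Adams: Delta 9, Eta 11, Beta 4, Theta 8, Epsilon 8.
Beta gets 3 under Webster and 4 under Adams.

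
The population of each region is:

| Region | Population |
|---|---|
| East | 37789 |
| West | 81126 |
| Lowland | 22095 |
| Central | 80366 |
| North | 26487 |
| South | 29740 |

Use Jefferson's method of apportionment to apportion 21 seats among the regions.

East 3, West 7, Lowland 1, Central 6, North 2, South 2

Standard divisor 277603/21 ≈ 13219.19; standard quotas: East 2.859, West 6.137, Lowland 1.671, Central 6.079, North 2.004, South 2.250.
Rounding down gives 2, 6, 1, 6, 2, 2 = 19 seats, so the divisor must be adjusted.
With modified divisor 11540: modified quotas East 3.275, West 7.030, Lowland 1.915, Central 6.964, North 2.295, South 2.577.
Rounding down: East 3, West 7, Lowland 1, Central 6, North 2, South 2 (total 21).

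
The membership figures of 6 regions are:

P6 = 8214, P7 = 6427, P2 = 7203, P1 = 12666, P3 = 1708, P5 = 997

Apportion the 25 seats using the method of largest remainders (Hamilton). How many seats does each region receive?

P6: 6, P7: 4, P2: 5, P1: 8, P3: 1, P5: 1

Total 37215; standard divisor 37215/25 ≈ 1488.6.
Standard quotas: P6 5.5179, P7 4.3175, P2 4.8388, P1 8.5087, P3 1.1474, P5 0.6698.
Lower quotas: P6 5, P7 4, P2 4, P1 8, P3 1, P5 0 (sum 22, leaving 3 seats).
Remainders in descending order: P2 0.8388, P5 0.6698, P6 0.5179, P1 0.5087, P7 0.3175, P3 0.1474.
The surplus seats go to P2, P5, P6.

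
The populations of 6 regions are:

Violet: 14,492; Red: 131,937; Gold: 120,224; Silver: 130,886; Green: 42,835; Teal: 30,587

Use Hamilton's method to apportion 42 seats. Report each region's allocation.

Violet 1, Red 12, Gold 11, Silver 11, Green 4, Teal 3

Standard divisor: 470961 ÷ 42 ≈ 11213.357.
Standard quotas: Violet 1.2924, Red 11.7661, Gold 10.7215, Silver 11.6723, Green 3.8200, Teal 2.7277.
Lower quotas: Violet 1, Red 11, Gold 10, Silver 11, Green 3, Teal 2 (sum 38, leaving 4 seats).
Remainders in descending order: Green 0.8200, Red 0.7661, Teal 0.7277, Gold 0.7215, Silver 0.6723, Violet 0.2924.
Largest remainders: Green, Red, Teal, Gold receive the extra seats.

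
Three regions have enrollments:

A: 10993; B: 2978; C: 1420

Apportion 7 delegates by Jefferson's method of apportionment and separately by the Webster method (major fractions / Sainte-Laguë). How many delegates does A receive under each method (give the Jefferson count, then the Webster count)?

Jefferson: A 6, B 1, C 0.
Webster: A 5, B 1, C 1.
A gets 6 under Jefferson and 5 under Webster.

6 and 5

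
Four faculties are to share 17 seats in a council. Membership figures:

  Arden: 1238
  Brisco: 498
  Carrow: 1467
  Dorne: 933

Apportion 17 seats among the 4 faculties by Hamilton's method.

Arden 5, Brisco 2, Carrow 6, Dorne 4

Total 4136; standard divisor 4136/17 ≈ 243.294.
Standard quotas: Arden 5.088, Brisco 2.047, Carrow 6.030, Dorne 3.835.
Lower quotas: Arden 5, Brisco 2, Carrow 6, Dorne 3 (sum 16, leaving 1 seat).
Remainders in descending order: Dorne 0.835, Arden 0.088, Brisco 0.047, Carrow 0.030.
Largest remainder: Dorne receives the extra seat.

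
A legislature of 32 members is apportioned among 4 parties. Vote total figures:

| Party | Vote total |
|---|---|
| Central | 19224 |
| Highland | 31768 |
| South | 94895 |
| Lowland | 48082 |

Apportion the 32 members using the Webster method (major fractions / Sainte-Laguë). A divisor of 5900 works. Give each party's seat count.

With modified divisor 5900: modified quotas Central 3.258, Highland 5.384, South 16.084, Lowland 8.149.
Rounding to the nearest integer: Central 3, Highland 5, South 16, Lowland 8 (total 32).

Central: 3; Highland: 5; South: 16; Lowland: 8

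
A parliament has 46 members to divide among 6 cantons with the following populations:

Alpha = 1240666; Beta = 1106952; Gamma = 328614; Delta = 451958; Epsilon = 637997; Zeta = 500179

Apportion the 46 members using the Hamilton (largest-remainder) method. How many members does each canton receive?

Alpha 13, Beta 12, Gamma 4, Delta 5, Epsilon 7, Zeta 5

Standard divisor: 4266366 ÷ 46 ≈ 92747.087.
Standard quotas: Alpha 13.3769, Beta 11.9352, Gamma 3.5431, Delta 4.8730, Epsilon 6.8789, Zeta 5.3929.
Lower quotas: Alpha 13, Beta 11, Gamma 3, Delta 4, Epsilon 6, Zeta 5 (sum 42, leaving 4 seats).
Remainders in descending order: Beta 0.9352, Epsilon 0.8789, Delta 0.8730, Gamma 0.5431, Zeta 0.3929, Alpha 0.3769.
The surplus seats go to Beta, Epsilon, Delta, Gamma.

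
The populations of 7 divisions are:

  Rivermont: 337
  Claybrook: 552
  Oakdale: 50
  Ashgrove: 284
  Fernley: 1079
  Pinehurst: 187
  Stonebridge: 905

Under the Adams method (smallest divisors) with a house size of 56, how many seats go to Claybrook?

Standard divisor 3394/56 ≈ 60.607; standard quotas: Rivermont 5.560, Claybrook 9.108, Oakdale 0.825, Ashgrove 4.686, Fernley 17.803, Pinehurst 3.085, Stonebridge 14.932.
Rounding up gives 6, 10, 1, 5, 18, 4, 15 = 59 seats, so the divisor must be adjusted.
With modified divisor 64: modified quotas Rivermont 5.266, Claybrook 8.625, Oakdale 0.781, Ashgrove 4.438, Fernley 16.859, Pinehurst 2.922, Stonebridge 14.141.
Rounding up: Rivermont 6, Claybrook 9, Oakdale 1, Ashgrove 5, Fernley 17, Pinehurst 3, Stonebridge 15 (total 56).
Claybrook receives 9.

9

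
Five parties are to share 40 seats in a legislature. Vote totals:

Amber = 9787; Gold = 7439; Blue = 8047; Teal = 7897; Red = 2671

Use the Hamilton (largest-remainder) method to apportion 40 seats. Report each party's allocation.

Standard divisor: 35841 ÷ 40 ≈ 896.025.
Standard quotas: Amber 10.9227, Gold 8.3022, Blue 8.9808, Teal 8.8134, Red 2.9809.
Lower quotas: Amber 10, Gold 8, Blue 8, Teal 8, Red 2 (sum 36, leaving 4 seats).
Remainders in descending order: Red 0.9809, Blue 0.9808, Amber 0.9227, Teal 0.8134, Gold 0.3022.
The surplus seats go to Red, Blue, Amber, Teal.

Amber 11, Gold 8, Blue 9, Teal 9, Red 3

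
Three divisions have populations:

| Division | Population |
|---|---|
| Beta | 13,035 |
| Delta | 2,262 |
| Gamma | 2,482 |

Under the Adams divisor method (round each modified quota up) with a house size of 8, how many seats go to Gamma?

1

Standard divisor 17779/8 ≈ 2222.375; standard quotas: Beta 5.865, Delta 1.018, Gamma 1.117.
Rounding up gives 6, 2, 2 = 10 seats, so the divisor must be adjusted.
With modified divisor 2540: modified quotas Beta 5.132, Delta 0.891, Gamma 0.977.
Rounding up: Beta 6, Delta 1, Gamma 1 (total 8).
Gamma receives 1.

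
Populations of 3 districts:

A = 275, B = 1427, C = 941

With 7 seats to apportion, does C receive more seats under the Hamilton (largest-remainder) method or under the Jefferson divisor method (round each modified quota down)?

Hamilton: A 1, B 4, C 2.
Jefferson: A 0, B 4, C 3.
C gets 2 under Hamilton and 3 under Jefferson.

Jefferson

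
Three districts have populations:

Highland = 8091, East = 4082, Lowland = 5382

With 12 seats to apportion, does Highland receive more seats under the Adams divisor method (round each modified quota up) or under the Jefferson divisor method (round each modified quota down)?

Adams: Highland 5, East 3, Lowland 4.
Jefferson: Highland 6, East 3, Lowland 3.
Highland gets 5 under Adams and 6 under Jefferson.

Jefferson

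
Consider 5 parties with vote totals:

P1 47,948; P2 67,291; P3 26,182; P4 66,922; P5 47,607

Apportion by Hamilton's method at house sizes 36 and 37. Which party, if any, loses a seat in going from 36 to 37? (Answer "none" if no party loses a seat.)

At 36 seats: P1 7, P2 9, P3 4, P4 9, P5 7.
At 37 seats: P1 7, P2 10, P3 4, P4 9, P5 7.
No party's allocation decreased.

none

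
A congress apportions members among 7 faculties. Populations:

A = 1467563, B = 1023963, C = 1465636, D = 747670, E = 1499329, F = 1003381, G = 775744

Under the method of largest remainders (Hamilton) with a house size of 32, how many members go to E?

Total 7983286; standard divisor 7983286/32 ≈ 249477.688.
Standard quotas: A 5.8825, B 4.1044, C 5.8748, D 2.9969, E 6.0099, F 4.0219, G 3.1095.
Lower quotas: A 5, B 4, C 5, D 2, E 6, F 4, G 3 (sum 29, leaving 3 seats).
Remainders in descending order: D 0.9969, A 0.8825, C 0.8748, G 0.1095, B 0.1044, F 0.0219, E 0.0099.
Largest remainders: D, A, C receive the extra seats.
E receives 6.

6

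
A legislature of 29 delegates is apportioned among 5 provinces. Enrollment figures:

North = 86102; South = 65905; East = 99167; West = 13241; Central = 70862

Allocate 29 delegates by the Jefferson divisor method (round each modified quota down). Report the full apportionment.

North: 7, South: 6, East: 9, West: 1, Central: 6

Standard divisor 335277/29 ≈ 11561.276; standard quotas: North 7.447, South 5.700, East 8.578, West 1.145, Central 6.129.
Rounding down gives 7, 5, 8, 1, 6 = 27 seats, so the divisor must be adjusted.
With modified divisor 10900: modified quotas North 7.899, South 6.046, East 9.098, West 1.215, Central 6.501.
Rounding down: North 7, South 6, East 9, West 1, Central 6 (total 29).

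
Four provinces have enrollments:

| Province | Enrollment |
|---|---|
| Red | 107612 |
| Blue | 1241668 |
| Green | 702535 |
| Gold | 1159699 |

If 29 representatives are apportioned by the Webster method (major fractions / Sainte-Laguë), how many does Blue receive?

Standard divisor 3211514/29 ≈ 110741.862; standard quotas: Red 0.972, Blue 11.212, Green 6.344, Gold 10.472.
Rounding to the nearest integer gives 1, 11, 6, 10 = 28 seats, so the divisor must be adjusted.
With modified divisor 109300: modified quotas Red 0.985, Blue 11.360, Green 6.428, Gold 10.610.
Rounding to the nearest integer: Red 1, Blue 11, Green 6, Gold 11 (total 29).
Blue receives 11.

11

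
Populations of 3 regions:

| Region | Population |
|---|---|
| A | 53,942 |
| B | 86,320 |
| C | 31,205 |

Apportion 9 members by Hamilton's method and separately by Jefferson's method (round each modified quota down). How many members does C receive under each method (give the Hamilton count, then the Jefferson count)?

2 and 1

Hamilton: A 3, B 4, C 2.
Jefferson: A 3, B 5, C 1.
C gets 2 under Hamilton and 1 under Jefferson.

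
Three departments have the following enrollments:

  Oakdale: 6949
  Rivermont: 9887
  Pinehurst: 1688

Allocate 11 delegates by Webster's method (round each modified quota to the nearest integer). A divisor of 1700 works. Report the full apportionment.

Oakdale=4, Rivermont=6, Pinehurst=1

With modified divisor 1700: modified quotas Oakdale 4.088, Rivermont 5.816, Pinehurst 0.993.
Rounding to the nearest integer: Oakdale 4, Rivermont 6, Pinehurst 1 (total 11).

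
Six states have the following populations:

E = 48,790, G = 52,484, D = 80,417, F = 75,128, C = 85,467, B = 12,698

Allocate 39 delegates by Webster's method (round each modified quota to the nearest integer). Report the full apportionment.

Standard divisor 354984/39 ≈ 9102.154; standard quotas: E 5.360, G 5.766, D 8.835, F 8.254, C 9.390, B 1.395.
Rounding to the nearest integer gives 5, 6, 9, 8, 9, 1 = 38 seats, so the divisor must be adjusted.
With modified divisor 8930: modified quotas E 5.464, G 5.877, D 9.005, F 8.413, C 9.571, B 1.422.
Rounding to the nearest integer: E 5, G 6, D 9, F 8, C 10, B 1 (total 39).

E 5, G 6, D 9, F 8, C 10, B 1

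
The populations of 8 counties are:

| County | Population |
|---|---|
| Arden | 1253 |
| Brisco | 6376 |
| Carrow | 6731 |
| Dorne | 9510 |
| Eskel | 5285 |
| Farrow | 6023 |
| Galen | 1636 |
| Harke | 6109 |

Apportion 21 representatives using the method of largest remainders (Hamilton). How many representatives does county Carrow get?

3

Total 42923; standard divisor 42923/21 ≈ 2043.952.
Standard quotas: Arden 0.6130, Brisco 3.1194, Carrow 3.2931, Dorne 4.6528, Eskel 2.5857, Farrow 2.9467, Galen 0.8004, Harke 2.9888.
Lower quotas: Arden 0, Brisco 3, Carrow 3, Dorne 4, Eskel 2, Farrow 2, Galen 0, Harke 2 (sum 16, leaving 5 seats).
Remainders in descending order: Harke 0.9888, Farrow 0.9467, Galen 0.8004, Dorne 0.6528, Arden 0.6130, Eskel 0.5857, Carrow 0.2931, Brisco 0.1194.
The surplus seats go to Harke, Farrow, Galen, Dorne, Arden.
Carrow receives 3.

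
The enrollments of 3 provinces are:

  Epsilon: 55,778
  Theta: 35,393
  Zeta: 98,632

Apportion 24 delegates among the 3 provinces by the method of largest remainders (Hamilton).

Epsilon 7; Theta 5; Zeta 12

Standard divisor: 189803 ÷ 24 ≈ 7908.458.
Standard quotas: Epsilon 7.0530, Theta 4.4753, Zeta 12.4717.
Lower quotas: Epsilon 7, Theta 4, Zeta 12 (sum 23, leaving 1 seat).
Remainders in descending order: Theta 0.4753, Zeta 0.4717, Epsilon 0.0530.
The surplus seat goes to Theta.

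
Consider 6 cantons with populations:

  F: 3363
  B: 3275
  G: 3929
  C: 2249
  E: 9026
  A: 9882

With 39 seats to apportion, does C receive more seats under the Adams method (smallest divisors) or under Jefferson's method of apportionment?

Adams: F 4, B 4, G 5, C 3, E 11, A 12.
Jefferson: F 4, B 4, G 5, C 2, E 11, A 13.
C gets 3 under Adams and 2 under Jefferson.

Adams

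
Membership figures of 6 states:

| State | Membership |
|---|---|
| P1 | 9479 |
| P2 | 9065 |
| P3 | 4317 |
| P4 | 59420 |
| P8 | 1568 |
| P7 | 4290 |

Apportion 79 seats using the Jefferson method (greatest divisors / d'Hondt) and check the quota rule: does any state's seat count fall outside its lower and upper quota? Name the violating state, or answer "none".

P4

Standard quotas: P1 8.496, P2 8.125, P3 3.869, P4 53.259, P8 1.405, P7 3.845.
Jefferson allocation: P1 8, P2 8, P3 4, P4 55, P8 1, P7 3.
P4 has quota 53.259 (lower 53, upper 54) but receives 55 — outside the quota interval.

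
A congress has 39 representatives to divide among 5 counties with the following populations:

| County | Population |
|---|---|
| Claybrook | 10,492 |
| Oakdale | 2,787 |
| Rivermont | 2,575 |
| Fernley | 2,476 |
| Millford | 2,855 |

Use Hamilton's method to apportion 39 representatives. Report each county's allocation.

The standard divisor is 21185/39 ≈ 543.205.
Standard quotas: Claybrook 19.3150, Oakdale 5.1307, Rivermont 4.7404, Fernley 4.5581, Millford 5.2558.
Lower quotas: Claybrook 19, Oakdale 5, Rivermont 4, Fernley 4, Millford 5 (sum 37, leaving 2 seats).
Remainders in descending order: Rivermont 0.7404, Fernley 0.5581, Claybrook 0.3150, Millford 0.2558, Oakdale 0.1307.
The surplus seats go to Rivermont, Fernley.

Claybrook=19, Oakdale=5, Rivermont=5, Fernley=5, Millford=5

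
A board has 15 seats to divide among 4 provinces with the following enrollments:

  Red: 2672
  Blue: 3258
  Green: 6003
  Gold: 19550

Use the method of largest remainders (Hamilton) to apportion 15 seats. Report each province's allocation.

Red 1, Blue 2, Green 3, Gold 9

Standard divisor: 31483 ÷ 15 ≈ 2098.867.
Standard quotas: Red 1.2731, Blue 1.5523, Green 2.8601, Gold 9.3146.
Lower quotas: Red 1, Blue 1, Green 2, Gold 9 (sum 13, leaving 2 seats).
Remainders in descending order: Green 0.8601, Blue 0.5523, Gold 0.3146, Red 0.2731.
Largest remainders: Green, Blue receive the extra seats.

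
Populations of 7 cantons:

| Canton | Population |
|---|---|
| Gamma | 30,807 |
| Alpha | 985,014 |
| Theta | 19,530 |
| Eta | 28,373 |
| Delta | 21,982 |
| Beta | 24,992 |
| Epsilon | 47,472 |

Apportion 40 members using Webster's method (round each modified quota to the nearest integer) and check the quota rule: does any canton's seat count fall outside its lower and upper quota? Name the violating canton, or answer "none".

Standard quotas: Gamma 1.064, Alpha 34.020, Theta 0.675, Eta 0.980, Delta 0.759, Beta 0.863, Epsilon 1.640.
Webster allocation: Gamma 1, Alpha 33, Theta 1, Eta 1, Delta 1, Beta 1, Epsilon 2.
Alpha has quota 34.020 (lower 34, upper 35) but receives 33 — outside the quota interval.

Alpha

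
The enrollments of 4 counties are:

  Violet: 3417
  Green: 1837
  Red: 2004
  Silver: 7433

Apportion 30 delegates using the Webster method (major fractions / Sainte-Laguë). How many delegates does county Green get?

4

Standard divisor 14691/30 ≈ 489.7; standard quotas: Violet 6.978, Green 3.751, Red 4.092, Silver 15.179.
Rounding to the nearest integer gives Violet 7, Green 4, Red 4, Silver 15 — total 30, matching the house size, so no adjustment is needed.
Green receives 4.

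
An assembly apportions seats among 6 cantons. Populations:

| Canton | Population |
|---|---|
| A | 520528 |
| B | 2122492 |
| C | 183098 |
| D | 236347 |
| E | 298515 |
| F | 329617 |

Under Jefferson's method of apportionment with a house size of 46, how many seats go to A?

Standard divisor 3690597/46 ≈ 80230.37; standard quotas: A 6.488, B 26.455, C 2.282, D 2.946, E 3.721, F 4.108.
Rounding down gives 6, 26, 2, 2, 3, 4 = 43 seats, so the divisor must be adjusted.
With modified divisor 75200: modified quotas A 6.922, B 28.225, C 2.435, D 3.143, E 3.970, F 4.383.
Rounding down: A 6, B 28, C 2, D 3, E 3, F 4 (total 46).
A receives 6.

6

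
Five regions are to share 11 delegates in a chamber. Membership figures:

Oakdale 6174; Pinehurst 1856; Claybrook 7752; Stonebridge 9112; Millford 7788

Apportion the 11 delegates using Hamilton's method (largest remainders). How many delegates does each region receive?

Oakdale=2; Pinehurst=1; Claybrook=2; Stonebridge=3; Millford=3

Standard divisor: 32682 ÷ 11 ≈ 2971.091.
Standard quotas: Oakdale 2.0780, Pinehurst 0.6247, Claybrook 2.6091, Stonebridge 3.0669, Millford 2.6213.
Lower quotas: Oakdale 2, Pinehurst 0, Claybrook 2, Stonebridge 3, Millford 2 (sum 9, leaving 2 seats).
Remainders in descending order: Pinehurst 0.6247, Millford 0.6213, Claybrook 0.6091, Oakdale 0.0780, Stonebridge 0.0669.
The surplus seats go to Pinehurst, Millford.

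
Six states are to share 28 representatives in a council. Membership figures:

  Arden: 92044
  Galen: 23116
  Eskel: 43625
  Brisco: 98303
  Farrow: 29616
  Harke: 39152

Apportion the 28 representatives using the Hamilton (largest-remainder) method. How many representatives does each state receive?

Standard divisor: 325856 ÷ 28 ≈ 11637.714.
Standard quotas: Arden 7.9091, Galen 1.9863, Eskel 3.7486, Brisco 8.4469, Farrow 2.5448, Harke 3.3642.
Lower quotas: Arden 7, Galen 1, Eskel 3, Brisco 8, Farrow 2, Harke 3 (sum 24, leaving 4 seats).
Remainders in descending order: Galen 0.9863, Arden 0.9091, Eskel 0.7486, Farrow 0.5448, Brisco 0.4469, Harke 0.3642.
The surplus seats go to Galen, Arden, Eskel, Farrow.

Arden 8, Galen 2, Eskel 4, Brisco 8, Farrow 3, Harke 3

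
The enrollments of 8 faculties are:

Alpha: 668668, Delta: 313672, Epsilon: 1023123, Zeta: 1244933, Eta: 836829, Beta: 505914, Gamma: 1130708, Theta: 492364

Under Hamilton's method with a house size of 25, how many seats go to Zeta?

5

Standard divisor: 6216211 ÷ 25 ≈ 248648.44.
Standard quotas: Alpha 2.6892, Delta 1.2615, Epsilon 4.1147, Zeta 5.0068, Eta 3.3655, Beta 2.0347, Gamma 4.5474, Theta 1.9802.
Lower quotas: Alpha 2, Delta 1, Epsilon 4, Zeta 5, Eta 3, Beta 2, Gamma 4, Theta 1 (sum 22, leaving 3 seats).
Remainders in descending order: Theta 0.9802, Alpha 0.6892, Gamma 0.5474, Eta 0.3655, Delta 0.2615, Epsilon 0.1147, Beta 0.0347, Zeta 0.0068.
Largest remainders: Theta, Alpha, Gamma receive the extra seats.
Zeta receives 5.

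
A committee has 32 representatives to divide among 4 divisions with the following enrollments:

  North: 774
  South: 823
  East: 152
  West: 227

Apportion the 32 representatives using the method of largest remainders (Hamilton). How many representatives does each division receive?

North=13; South=13; East=2; West=4

Total 1976; standard divisor 1976/32 ≈ 61.75.
Standard quotas: North 12.534, South 13.328, East 2.462, West 3.676.
Lower quotas: North 12, South 13, East 2, West 3 (sum 30, leaving 2 seats).
Remainders in descending order: West 0.676, North 0.534, East 0.462, South 0.328.
Largest remainders: West, North receive the extra seats.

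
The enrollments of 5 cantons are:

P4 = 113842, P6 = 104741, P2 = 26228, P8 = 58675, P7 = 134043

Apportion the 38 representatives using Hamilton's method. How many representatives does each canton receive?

P4: 10; P6: 9; P2: 2; P8: 5; P7: 12

Total 437529; standard divisor 437529/38 ≈ 11513.921.
Standard quotas: P4 9.8873, P6 9.0969, P2 2.2779, P8 5.0960, P7 11.6418.
Lower quotas: P4 9, P6 9, P2 2, P8 5, P7 11 (sum 36, leaving 2 seats).
Remainders in descending order: P4 0.8873, P7 0.6418, P2 0.2779, P6 0.0969, P8 0.0960.
Largest remainders: P4, P7 receive the extra seats.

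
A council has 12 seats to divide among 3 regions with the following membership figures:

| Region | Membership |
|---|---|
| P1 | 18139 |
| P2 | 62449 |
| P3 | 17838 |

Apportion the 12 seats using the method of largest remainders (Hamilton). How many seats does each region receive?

P1=2, P2=8, P3=2

The standard divisor is 98426/12 ≈ 8202.167.
Standard quotas: P1 2.2115, P2 7.6137, P3 2.1748.
Lower quotas: P1 2, P2 7, P3 2 (sum 11, leaving 1 seat).
Remainders in descending order: P2 0.6137, P1 0.2115, P3 0.1748.
The surplus seat goes to P2.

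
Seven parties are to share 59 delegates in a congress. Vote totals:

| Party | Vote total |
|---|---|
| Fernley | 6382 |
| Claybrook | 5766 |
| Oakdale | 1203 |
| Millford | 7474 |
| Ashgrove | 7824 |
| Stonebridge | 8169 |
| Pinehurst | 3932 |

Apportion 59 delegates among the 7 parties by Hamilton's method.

Standard divisor: 40750 ÷ 59 ≈ 690.678.
Standard quotas: Fernley 9.2402, Claybrook 8.3483, Oakdale 1.7418, Millford 10.8213, Ashgrove 11.3280, Stonebridge 11.8275, Pinehurst 5.6930.
Lower quotas: Fernley 9, Claybrook 8, Oakdale 1, Millford 10, Ashgrove 11, Stonebridge 11, Pinehurst 5 (sum 55, leaving 4 seats).
Remainders in descending order: Stonebridge 0.8275, Millford 0.8213, Oakdale 0.7418, Pinehurst 0.6930, Claybrook 0.3483, Ashgrove 0.3280, Fernley 0.2402.
Largest remainders: Stonebridge, Millford, Oakdale, Pinehurst receive the extra seats.

Fernley 9, Claybrook 8, Oakdale 2, Millford 11, Ashgrove 11, Stonebridge 12, Pinehurst 6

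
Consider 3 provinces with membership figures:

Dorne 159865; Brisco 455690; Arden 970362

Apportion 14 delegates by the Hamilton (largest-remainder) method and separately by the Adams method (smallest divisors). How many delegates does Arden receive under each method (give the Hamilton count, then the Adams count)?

9 and 8

Hamilton: Dorne 1, Brisco 4, Arden 9.
Adams: Dorne 2, Brisco 4, Arden 8.
Arden gets 9 under Hamilton and 8 under Adams.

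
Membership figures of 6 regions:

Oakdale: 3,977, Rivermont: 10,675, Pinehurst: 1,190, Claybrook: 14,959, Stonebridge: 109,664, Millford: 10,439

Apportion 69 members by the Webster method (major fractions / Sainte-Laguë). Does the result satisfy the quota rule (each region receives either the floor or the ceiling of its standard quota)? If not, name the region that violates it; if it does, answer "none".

Stonebridge

Standard quotas: Oakdale 1.818, Rivermont 4.881, Pinehurst 0.544, Claybrook 6.840, Stonebridge 50.143, Millford 4.773.
Webster allocation: Oakdale 2, Rivermont 5, Pinehurst 1, Claybrook 7, Stonebridge 49, Millford 5.
Stonebridge has quota 50.143 (lower 50, upper 51) but receives 49 — outside the quota interval.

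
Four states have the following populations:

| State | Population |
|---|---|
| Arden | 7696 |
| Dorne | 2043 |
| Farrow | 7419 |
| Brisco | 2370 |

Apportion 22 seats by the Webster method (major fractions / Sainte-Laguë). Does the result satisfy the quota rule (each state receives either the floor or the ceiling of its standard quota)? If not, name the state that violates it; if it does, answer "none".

Standard quotas: Arden 8.670, Dorne 2.302, Farrow 8.358, Brisco 2.670.
Webster allocation: Arden 9, Dorne 2, Farrow 8, Brisco 3.
Every allocation lies between the lower and upper quota.

none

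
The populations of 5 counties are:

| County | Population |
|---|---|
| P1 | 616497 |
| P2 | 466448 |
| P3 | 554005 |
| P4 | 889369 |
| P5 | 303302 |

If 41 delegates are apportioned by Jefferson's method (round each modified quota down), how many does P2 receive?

7

Standard divisor 2829621/41 ≈ 69015.146; standard quotas: P1 8.933, P2 6.759, P3 8.027, P4 12.887, P5 4.395.
Rounding down gives 8, 6, 8, 12, 4 = 38 seats, so the divisor must be adjusted.
With modified divisor 65100: modified quotas P1 9.470, P2 7.165, P3 8.510, P4 13.662, P5 4.659.
Rounding down: P1 9, P2 7, P3 8, P4 13, P5 4 (total 41).
P2 receives 7.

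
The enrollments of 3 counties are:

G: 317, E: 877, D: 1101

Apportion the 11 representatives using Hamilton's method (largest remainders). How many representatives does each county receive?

G=2; E=4; D=5

The standard divisor is 2295/11 ≈ 208.636.
Standard quotas: G 1.519, E 4.203, D 5.277.
Lower quotas: G 1, E 4, D 5 (sum 10, leaving 1 seat).
Remainders in descending order: G 0.519, D 0.277, E 0.203.
Largest remainder: G receives the extra seat.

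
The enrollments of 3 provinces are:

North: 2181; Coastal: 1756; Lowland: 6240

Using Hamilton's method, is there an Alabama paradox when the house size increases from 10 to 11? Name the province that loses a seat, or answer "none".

At 10 seats: North 2, Coastal 2, Lowland 6.
At 11 seats: North 2, Coastal 2, Lowland 7.
No province's allocation decreased.

none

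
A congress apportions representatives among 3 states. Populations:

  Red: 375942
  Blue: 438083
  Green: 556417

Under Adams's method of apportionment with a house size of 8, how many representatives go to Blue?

3

Standard divisor 1370442/8 ≈ 171305.25; standard quotas: Red 2.195, Blue 2.557, Green 3.248.
Rounding up gives 3, 3, 4 = 10 seats, so the divisor must be adjusted.
With modified divisor 203500: modified quotas Red 1.847, Blue 2.153, Green 2.734.
Rounding up: Red 2, Blue 3, Green 3 (total 8).
Blue receives 3.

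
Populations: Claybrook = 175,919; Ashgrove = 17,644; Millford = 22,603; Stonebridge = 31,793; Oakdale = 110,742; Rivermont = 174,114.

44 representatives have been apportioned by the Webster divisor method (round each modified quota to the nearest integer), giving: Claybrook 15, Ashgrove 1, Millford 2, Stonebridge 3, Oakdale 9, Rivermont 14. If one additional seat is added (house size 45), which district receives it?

Priority for the next seat is population ÷ (current seats + 0.5).
Priorities: Claybrook 11349.613, Ashgrove 11762.667, Millford 9041.200, Stonebridge 9083.714, Oakdale 11657.053, Rivermont 12007.862.
Highest priority: Rivermont.

Rivermont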